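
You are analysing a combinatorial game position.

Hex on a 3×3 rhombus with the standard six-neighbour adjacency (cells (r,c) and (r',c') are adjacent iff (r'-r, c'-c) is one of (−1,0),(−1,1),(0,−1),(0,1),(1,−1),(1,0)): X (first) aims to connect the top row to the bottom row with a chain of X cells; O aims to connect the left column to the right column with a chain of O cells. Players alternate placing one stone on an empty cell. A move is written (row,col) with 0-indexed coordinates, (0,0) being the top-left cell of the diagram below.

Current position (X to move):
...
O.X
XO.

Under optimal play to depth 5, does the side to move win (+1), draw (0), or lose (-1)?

ply 1, X at .../O.X/XO. | (0,0)=-1→X../O.X/XO.; (0,1)=-1→.X./O.X/XO.; (0,2)=+1→..X/O.X/XO.*; (1,1)=+1→.../OXX/XO.; (2,2)=-1→.../O.X/XOX
ply 2, O at ..X/O.X/XO. | (0,0)=-1→O.X/O.X/XO.*; (0,1)=-1→.OX/O.X/XO.; (1,1)=-1→..X/OOX/XO.; (2,2)=-1→..X/O.X/XOO
ply 3, X at O.X/O.X/XO. | (0,1)=+1→OXX/O.X/XO.*; (1,1)=+1→O.X/OXX/XO.; (2,2)=+1→O.X/O.X/XOX
ply 4, O at OXX/O.X/XO. | (1,1)=-1→OXX/OOX/XO.*; (2,2)=-1→OXX/O.X/XOO
ply 5, X at OXX/OOX/XO. | (2,2)=+1→OXX/OOX/XOX*
ply 6: OXX/OOX/XOX is terminal -1 (O); from .../O.X/XO. depth 5

value(.../O.X/XO., X) = +1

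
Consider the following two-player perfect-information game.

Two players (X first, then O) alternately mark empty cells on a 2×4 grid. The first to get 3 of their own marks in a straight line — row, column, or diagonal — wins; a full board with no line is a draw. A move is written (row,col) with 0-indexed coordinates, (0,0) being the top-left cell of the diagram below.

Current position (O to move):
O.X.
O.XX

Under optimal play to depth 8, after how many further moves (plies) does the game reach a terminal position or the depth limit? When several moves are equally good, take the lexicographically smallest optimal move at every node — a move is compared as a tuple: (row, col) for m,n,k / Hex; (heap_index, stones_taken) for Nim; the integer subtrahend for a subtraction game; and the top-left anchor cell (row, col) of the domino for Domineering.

PV length from [O.X./O.XX]: 3 plies

p1 O@[O.X./O.XX]: (0,1)[OOX./O.XX]-1 (0,3)[O.XO/O.XX]-1 (1,1)[O.X./OOXX]+0*
p2 X@[O.X./OOXX]: (0,1)[OXX./OOXX]+0* (0,3)[O.XX/OOXX]+0
p3 O@[OXX./OOXX]: (0,3)[OXXO/OOXX]+0*
p4 X@[OXXO/OOXX] terminal +0; root [O.X./O.XX] d8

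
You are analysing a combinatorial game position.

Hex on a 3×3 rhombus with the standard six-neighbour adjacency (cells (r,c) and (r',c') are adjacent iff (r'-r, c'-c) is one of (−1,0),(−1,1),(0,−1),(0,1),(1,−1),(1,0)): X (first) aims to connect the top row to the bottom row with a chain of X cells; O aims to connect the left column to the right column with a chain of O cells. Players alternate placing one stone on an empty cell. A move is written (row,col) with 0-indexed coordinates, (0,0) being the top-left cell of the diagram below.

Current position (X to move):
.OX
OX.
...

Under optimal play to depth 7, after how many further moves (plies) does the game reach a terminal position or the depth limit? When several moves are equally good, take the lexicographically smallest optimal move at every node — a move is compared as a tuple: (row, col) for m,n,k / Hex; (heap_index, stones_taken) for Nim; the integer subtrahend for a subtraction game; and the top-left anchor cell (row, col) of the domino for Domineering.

PV length from [.OX/OX./...]: 3 plies

[.OX/OX./...] X move#1: (0,0):+1/XOX/OX./...*, (1,2):+1/.OX/OXX/..., (2,0):+1/.OX/OX./X.., (2,1):+1/.OX/OX./.X., (2,2):+1/.OX/OX./..X
[XOX/OX./...] O move#2: (1,2):-1/XOX/OXO/...*, (2,0):-1/XOX/OX./O.., (2,1):-1/XOX/OX./.O., (2,2):-1/XOX/OX./..O
[XOX/OXO/...] X move#3: (2,0):+1/XOX/OXO/X..*, (2,1):+1/XOX/OXO/.X., (2,2):+1/XOX/OXO/..X
[XOX/OXO/X..] end (terminal -1, O#4); searched .OX/OX./... to 7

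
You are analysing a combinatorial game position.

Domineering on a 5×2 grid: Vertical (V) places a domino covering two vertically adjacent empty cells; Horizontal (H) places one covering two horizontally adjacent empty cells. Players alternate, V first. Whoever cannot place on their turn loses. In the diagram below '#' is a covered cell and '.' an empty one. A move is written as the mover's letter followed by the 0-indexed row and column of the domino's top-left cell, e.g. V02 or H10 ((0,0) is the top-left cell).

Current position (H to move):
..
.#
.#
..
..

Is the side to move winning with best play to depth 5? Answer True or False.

H winning at [../.#/.#/../..]: True

ply 1, H at ../.#/.#/../.. | H00=-1→##/.#/.#/../..; H30=+1→../.#/.#/##/..*; H40=+1→../.#/.#/../##
ply 2, V at ../.#/.#/##/.. | V00=-1→#./##/.#/##/..*; V10=-1→../##/##/##/..
ply 3, H at #./##/.#/##/.. | H40=+1→#./##/.#/##/##*
ply 4: #./##/.#/##/## is terminal -1 (V); from ../.#/.#/../.. depth 5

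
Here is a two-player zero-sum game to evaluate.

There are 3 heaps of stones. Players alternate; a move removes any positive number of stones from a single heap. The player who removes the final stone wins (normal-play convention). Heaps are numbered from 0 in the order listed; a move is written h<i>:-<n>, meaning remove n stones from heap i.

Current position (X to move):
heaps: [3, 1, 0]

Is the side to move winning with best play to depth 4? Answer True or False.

ply 1, X at (3,1,0) | h0:-1=-1→(2,1,0); h0:-2=+1→(1,1,0)*; h0:-3=-1→(0,1,0); h1:-1=-1→(3,0,0)
ply 2, O at (1,1,0) | h0:-1=-1→(0,1,0)*; h1:-1=-1→(1,0,0)
ply 3, X at (0,1,0) | h1:-1=+1→(0,0,0)*
ply 4: (0,0,0) is terminal -1 (O); from (3,1,0) depth 4

X winning at [(3,1,0)]: True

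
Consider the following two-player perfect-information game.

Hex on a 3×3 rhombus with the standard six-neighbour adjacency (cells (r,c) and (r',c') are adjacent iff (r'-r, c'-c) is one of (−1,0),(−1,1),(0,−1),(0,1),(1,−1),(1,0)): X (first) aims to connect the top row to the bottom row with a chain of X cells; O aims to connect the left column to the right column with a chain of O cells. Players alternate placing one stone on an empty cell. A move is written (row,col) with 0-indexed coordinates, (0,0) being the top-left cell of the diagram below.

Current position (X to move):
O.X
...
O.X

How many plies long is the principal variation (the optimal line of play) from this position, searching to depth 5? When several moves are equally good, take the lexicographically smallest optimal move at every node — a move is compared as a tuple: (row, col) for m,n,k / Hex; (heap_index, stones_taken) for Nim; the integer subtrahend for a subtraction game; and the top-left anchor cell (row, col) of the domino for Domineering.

ply 1, X at O.X/.../O.X | (0,1)=-1→OXX/.../O.X; (1,0)=-1→O.X/X../O.X; (1,1)=+1→O.X/.X./O.X*; (1,2)=+1→O.X/..X/O.X; (2,1)=+1→O.X/.../OXX
ply 2, O at O.X/.X./O.X | (0,1)=-1→OOX/.X./O.X*; (1,0)=-1→O.X/OX./O.X; (1,2)=-1→O.X/.XO/O.X; (2,1)=-1→O.X/.X./OOX
ply 3, X at OOX/.X./O.X | (1,0)=+1→OOX/XX./O.X*; (1,2)=+1→OOX/.XX/O.X; (2,1)=+1→OOX/.X./OXX
ply 4, O at OOX/XX./O.X | (1,2)=-1→OOX/XXO/O.X*; (2,1)=-1→OOX/XX./OOX
ply 5, X at OOX/XXO/O.X | (2,1)=+1→OOX/XXO/OXX*
ply 6: OOX/XXO/OXX is terminal -1 (O); from O.X/.../O.X depth 5

PV length from [O.X/.../O.X]: 5 plies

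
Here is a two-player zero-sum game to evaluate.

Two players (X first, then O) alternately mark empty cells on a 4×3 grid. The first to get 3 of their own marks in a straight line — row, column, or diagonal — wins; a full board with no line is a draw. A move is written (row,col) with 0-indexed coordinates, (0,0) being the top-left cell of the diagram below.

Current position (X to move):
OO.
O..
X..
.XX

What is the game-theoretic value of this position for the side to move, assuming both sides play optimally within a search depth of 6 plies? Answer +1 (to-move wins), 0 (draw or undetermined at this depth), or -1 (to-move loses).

value(OO./O../X../.XX, X) = +1

ply 1, X at OO./O../X../.XX | (0,2)=+1→OOX/O../X../.XX*; (1,1)=-1→OO./OX./X../.XX; (1,2)=-1→OO./O.X/X../.XX; (2,1)=-1→OO./O../XX./.XX; (2,2)=-1→OO./O../X.X/.XX; (3,0)=+1→OO./O../X../XXX
ply 2, O at OOX/O../X../.XX | (1,1)=-1→OOX/OO./X../.XX*; (1,2)=-1→OOX/O.O/X../.XX; (2,1)=-1→OOX/O../XO./.XX; (2,2)=-1→OOX/O../X.O/.XX; (3,0)=-1→OOX/O../X../OXX
ply 3, X at OOX/OO./X../.XX | (1,2)=-1→OOX/OOX/X../.XX; (2,1)=-1→OOX/OO./XX./.XX; (2,2)=-1→OOX/OO./X.X/.XX; (3,0)=+1→OOX/OO./X../XXX*
ply 4: OOX/OO./X../XXX is terminal -1 (O); from OO./O../X../.XX depth 6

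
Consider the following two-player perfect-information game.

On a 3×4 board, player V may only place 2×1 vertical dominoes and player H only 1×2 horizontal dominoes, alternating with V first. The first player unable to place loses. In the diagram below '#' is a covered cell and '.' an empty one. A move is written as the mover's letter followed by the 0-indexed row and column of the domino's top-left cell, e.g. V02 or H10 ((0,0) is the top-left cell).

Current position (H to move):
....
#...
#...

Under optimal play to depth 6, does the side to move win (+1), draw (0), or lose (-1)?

value(..../#.../#..., H) = +1

p1 H@[..../#.../#...]: H00[##../#.../#...]-1 H01[.##./#.../#...]-1 H02[..##/#.../#...]-1 H11[..../###./#...]+1* H12[..../#.##/#...]+1 H21[..../#.../###.]-1 H22[..../#.../#.##]-1
p2 V@[..../###./#...]: V03[...#/####/#...]-1* V13[..../####/#..#]-1
p3 H@[...#/####/#...]: H00[##.#/####/#...]+1* H01[.###/####/#...]+1 H21[...#/####/###.]+1 H22[...#/####/#.##]+1
p4 V@[##.#/####/#...] terminal -1; root [..../#.../#...] d6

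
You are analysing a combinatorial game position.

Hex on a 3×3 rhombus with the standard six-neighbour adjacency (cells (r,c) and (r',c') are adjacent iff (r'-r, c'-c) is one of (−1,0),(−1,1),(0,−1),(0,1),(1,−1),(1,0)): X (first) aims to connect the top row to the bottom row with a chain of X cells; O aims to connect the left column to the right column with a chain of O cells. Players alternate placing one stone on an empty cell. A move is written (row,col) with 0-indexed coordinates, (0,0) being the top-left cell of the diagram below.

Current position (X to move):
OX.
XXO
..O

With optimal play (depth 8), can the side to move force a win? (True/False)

[OX./XXO/..O] X move#1: (0,2):+1/OXX/XXO/..O*, (2,0):+1/OX./XXO/X.O, (2,1):+1/OX./XXO/.XO
[OXX/XXO/..O] O move#2: (2,0):-1/OXX/XXO/O.O*, (2,1):-1/OXX/XXO/.OO
[OXX/XXO/O.O] X move#3: (2,1):+1/OXX/XXO/OXO*
[OXX/XXO/OXO] end (terminal -1, O#4); searched OX./XXO/..O to 8

X winning at [OX./XXO/..O]: True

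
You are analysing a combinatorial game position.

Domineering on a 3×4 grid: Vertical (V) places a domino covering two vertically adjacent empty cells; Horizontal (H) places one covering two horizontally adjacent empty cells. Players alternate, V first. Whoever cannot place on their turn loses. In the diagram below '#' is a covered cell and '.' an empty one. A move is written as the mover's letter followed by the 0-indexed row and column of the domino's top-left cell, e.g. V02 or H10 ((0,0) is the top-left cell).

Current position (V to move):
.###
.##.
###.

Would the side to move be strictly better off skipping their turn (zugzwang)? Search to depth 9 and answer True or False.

p1 V@[.###/.##./###.]: V00[####/###./###.]+1* V13[.###/.###/####]+1
p2 H@[####/###./###.] terminal -1; root [.###/.##./###.] d9
pass branch (H moves first from the same position):
  | p1 H@[.###/.##./###.] terminal -1; root [.###/.##./###.] d9
V moving scores +1; V passing scores +1

zugzwang(.###/.##./###., V) = False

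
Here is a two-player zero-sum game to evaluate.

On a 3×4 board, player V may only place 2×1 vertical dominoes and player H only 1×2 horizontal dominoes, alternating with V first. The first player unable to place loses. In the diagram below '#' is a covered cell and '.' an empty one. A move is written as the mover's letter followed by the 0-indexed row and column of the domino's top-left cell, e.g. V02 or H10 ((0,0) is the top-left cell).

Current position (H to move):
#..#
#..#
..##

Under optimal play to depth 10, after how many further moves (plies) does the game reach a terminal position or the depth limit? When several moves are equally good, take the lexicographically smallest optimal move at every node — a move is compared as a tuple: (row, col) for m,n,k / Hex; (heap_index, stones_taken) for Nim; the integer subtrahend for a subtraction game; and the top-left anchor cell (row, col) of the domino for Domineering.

PV length from [#..#/#..#/..##]: 1 ply

[#..#/#..#/..##] H move#1: H01:-1/####/#..#/..##, H11:+1/#..#/####/..##*, H20:-1/#..#/#..#/####
[#..#/####/..##] end (terminal -1, V#2); searched #..#/#..#/..## to 10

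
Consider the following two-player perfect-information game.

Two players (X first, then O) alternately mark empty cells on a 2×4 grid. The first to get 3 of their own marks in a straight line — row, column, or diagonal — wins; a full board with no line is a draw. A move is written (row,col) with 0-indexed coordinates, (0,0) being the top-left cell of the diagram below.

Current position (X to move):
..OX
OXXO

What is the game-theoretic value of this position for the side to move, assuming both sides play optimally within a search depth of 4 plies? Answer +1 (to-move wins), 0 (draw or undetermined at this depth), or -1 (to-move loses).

ply 1, X at ..OX/OXXO | (0,0)=+0→X.OX/OXXO*; (0,1)=+0→.XOX/OXXO
ply 2, O at X.OX/OXXO | (0,1)=+0→XOOX/OXXO*
ply 3: XOOX/OXXO is terminal +0 (X); from ..OX/OXXO depth 4

value(..OX/OXXO, X) = 0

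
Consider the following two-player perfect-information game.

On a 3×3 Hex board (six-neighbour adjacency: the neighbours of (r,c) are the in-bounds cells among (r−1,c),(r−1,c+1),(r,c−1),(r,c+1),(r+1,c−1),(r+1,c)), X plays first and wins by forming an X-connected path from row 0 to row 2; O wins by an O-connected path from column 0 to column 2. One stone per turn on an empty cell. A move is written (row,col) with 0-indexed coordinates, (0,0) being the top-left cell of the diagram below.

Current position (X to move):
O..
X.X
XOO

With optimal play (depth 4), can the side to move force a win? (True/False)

X winning at [O../X.X/XOO]: True

p1 X@[O../X.X/XOO]: (0,1)[OX./X.X/XOO]+1* (0,2)[O.X/X.X/XOO]+1 (1,1)[O../XXX/XOO]+1
p2 O@[OX./X.X/XOO] terminal -1; root [O../X.X/XOO] d4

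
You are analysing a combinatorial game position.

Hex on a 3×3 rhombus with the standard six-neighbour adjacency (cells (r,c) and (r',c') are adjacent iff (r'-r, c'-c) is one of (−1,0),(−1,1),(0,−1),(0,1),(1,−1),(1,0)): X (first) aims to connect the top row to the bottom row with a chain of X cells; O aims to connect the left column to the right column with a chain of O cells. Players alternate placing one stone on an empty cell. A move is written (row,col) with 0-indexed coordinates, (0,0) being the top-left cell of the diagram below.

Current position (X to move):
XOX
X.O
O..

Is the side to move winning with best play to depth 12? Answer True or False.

ply 1, X at XOX/X.O/O.. | (1,1)=-1→XOX/XXO/O..*; (2,1)=-1→XOX/X.O/OX.; (2,2)=-1→XOX/X.O/O.X
ply 2, O at XOX/XXO/O.. | (2,1)=+1→XOX/XXO/OO.*; (2,2)=-1→XOX/XXO/O.O
ply 3: XOX/XXO/OO. is terminal -1 (X); from XOX/X.O/O.. depth 12

X winning at [XOX/X.O/O..]: False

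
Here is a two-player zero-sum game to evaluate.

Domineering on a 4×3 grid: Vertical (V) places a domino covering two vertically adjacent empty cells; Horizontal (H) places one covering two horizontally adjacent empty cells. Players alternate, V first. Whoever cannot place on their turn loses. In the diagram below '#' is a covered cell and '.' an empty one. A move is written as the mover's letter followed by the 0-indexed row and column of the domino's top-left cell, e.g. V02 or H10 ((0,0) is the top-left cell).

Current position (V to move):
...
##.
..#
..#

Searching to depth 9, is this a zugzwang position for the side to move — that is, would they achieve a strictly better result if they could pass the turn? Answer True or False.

[.../##./..#/..#] V move#1: V02:-1/..#/###/..#/..#, V20:+1/.../##./#.#/#.#*, V21:+1/.../##./.##/.##
[.../##./#.#/#.#] H move#2: H00:-1/##./##./#.#/#.#*, H01:-1/.##/##./#.#/#.#
[##./##./#.#/#.#] V move#3: V02:+1/###/###/#.#/#.#*, V21:+1/##./##./###/###
[###/###/#.#/#.#] end (terminal -1, H#4); searched .../##./..#/..# to 9
suppose V passes — search the same position with H to move:
pass> [.../##./..#/..#] H move#1: H00:-1/##./##./..#/..#, H01:-1/.##/##./..#/..#, H20:+1/.../##./###/..#*, H30:+1/.../##./..#/###
pass> [.../##./###/..#] V move#2: V02:-1/..#/###/###/..#*
pass> [..#/###/###/..#] H move#3: H00:+1/###/###/###/..#*, H30:+1/..#/###/###/###
pass> [###/###/###/..#] end (terminal -1, V#4); searched .../##./..#/..# to 9
for V: play +1, pass -1

zugzwang(.../##./..#/..#, V) = False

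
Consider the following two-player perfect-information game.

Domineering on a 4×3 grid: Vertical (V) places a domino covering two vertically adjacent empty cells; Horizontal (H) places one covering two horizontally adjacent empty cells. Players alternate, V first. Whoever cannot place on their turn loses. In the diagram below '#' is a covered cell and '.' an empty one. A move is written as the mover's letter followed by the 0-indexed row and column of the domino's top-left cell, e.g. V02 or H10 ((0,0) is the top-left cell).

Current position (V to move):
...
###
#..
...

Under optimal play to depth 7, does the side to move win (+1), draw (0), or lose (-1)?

value(.../###/#../..., V) = +1

p1 V@[.../###/#../...]: V21[.../###/##./.#.]+1* V22[.../###/#.#/..#]-1
p2 H@[.../###/##./.#.]: H00[##./###/##./.#.]-1* H01[.##/###/##./.#.]-1
p3 V@[##./###/##./.#.]: V22[##./###/###/.##]+1*
p4 H@[##./###/###/.##] terminal -1; root [.../###/#../...] d7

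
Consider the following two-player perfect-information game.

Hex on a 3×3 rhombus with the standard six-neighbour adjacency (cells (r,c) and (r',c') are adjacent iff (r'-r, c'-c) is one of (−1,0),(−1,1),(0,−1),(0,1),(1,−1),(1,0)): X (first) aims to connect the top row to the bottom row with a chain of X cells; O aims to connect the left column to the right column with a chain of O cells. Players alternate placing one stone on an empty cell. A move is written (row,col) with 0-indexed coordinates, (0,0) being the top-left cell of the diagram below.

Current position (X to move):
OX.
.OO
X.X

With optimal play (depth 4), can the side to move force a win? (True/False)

X winning at [OX./.OO/X.X]: True

p1 X@[OX./.OO/X.X]: (0,2)[OXX/.OO/X.X]-1 (1,0)[OX./XOO/X.X]+1* (2,1)[OX./.OO/XXX]-1
p2 O@[OX./XOO/X.X] terminal -1; root [OX./.OO/X.X] d4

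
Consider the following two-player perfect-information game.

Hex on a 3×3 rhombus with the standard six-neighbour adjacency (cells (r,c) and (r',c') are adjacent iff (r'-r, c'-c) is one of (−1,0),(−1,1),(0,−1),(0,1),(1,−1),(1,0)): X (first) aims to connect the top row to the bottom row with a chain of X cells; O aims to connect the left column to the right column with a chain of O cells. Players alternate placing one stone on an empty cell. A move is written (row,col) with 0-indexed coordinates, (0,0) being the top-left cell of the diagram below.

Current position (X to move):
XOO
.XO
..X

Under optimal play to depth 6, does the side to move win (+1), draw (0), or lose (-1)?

value(XOO/.XO/..X, X) = +1

ply 1, X at XOO/.XO/..X | (1,0)=+1→XOO/XXO/..X*; (2,0)=-1→XOO/.XO/X.X; (2,1)=-1→XOO/.XO/.XX
ply 2, O at XOO/XXO/..X | (2,0)=-1→XOO/XXO/O.X*; (2,1)=-1→XOO/XXO/.OX
ply 3, X at XOO/XXO/O.X | (2,1)=+1→XOO/XXO/OXX*
ply 4: XOO/XXO/OXX is terminal -1 (O); from XOO/.XO/..X depth 6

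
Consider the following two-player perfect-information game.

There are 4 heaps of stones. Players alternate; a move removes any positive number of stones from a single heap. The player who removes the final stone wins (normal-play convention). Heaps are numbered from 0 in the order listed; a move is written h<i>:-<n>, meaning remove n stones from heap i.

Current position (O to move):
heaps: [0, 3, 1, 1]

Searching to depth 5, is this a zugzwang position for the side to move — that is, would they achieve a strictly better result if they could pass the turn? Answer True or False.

p1 O@[(0,3,1,1)]: h1:-1[(0,2,1,1)]-1 h1:-2[(0,1,1,1)]-1 h1:-3[(0,0,1,1)]+1* h2:-1[(0,3,0,1)]-1 h3:-1[(0,3,1,0)]-1
p2 X@[(0,0,1,1)]: h2:-1[(0,0,0,1)]-1* h3:-1[(0,0,1,0)]-1
p3 O@[(0,0,0,1)]: h3:-1[(0,0,0,0)]+1*
p4 X@[(0,0,0,0)] terminal -1; root [(0,3,1,1)] d5
pass branch (X moves first from the same position):
  | p1 X@[(0,3,1,1)]: h1:-1[(0,2,1,1)]-1 h1:-2[(0,1,1,1)]-1 h1:-3[(0,0,1,1)]+1* h2:-1[(0,3,0,1)]-1 h3:-1[(0,3,1,0)]-1
  | p2 O@[(0,0,1,1)]: h2:-1[(0,0,0,1)]-1* h3:-1[(0,0,1,0)]-1
  | p3 X@[(0,0,0,1)]: h3:-1[(0,0,0,0)]+1*
  | p4 O@[(0,0,0,0)] terminal -1; root [(0,3,1,1)] d5
O moving scores +1; O passing scores -1

zugzwang((0,3,1,1), O) = False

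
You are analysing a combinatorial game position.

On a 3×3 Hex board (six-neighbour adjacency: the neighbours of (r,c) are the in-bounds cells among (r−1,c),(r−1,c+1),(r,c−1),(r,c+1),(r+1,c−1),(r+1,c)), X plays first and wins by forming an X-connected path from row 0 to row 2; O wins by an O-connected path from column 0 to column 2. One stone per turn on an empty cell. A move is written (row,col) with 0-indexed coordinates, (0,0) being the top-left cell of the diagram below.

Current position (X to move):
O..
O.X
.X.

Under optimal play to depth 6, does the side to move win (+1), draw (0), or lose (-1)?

value(O../O.X/.X., X) = +1

ply 1, X at O../O.X/.X. | (0,1)=+1→OX./O.X/.X.*; (0,2)=+1→O.X/O.X/.X.; (1,1)=+1→O../OXX/.X.; (2,0)=-1→O../O.X/XX.; (2,2)=-1→O../O.X/.XX
ply 2, O at OX./O.X/.X. | (0,2)=-1→OXO/O.X/.X.*; (1,1)=-1→OX./OOX/.X.; (2,0)=-1→OX./O.X/OX.; (2,2)=-1→OX./O.X/.XO
ply 3, X at OXO/O.X/.X. | (1,1)=+1→OXO/OXX/.X.*; (2,0)=-1→OXO/O.X/XX.; (2,2)=-1→OXO/O.X/.XX
ply 4: OXO/OXX/.X. is terminal -1 (O); from O../O.X/.X. depth 6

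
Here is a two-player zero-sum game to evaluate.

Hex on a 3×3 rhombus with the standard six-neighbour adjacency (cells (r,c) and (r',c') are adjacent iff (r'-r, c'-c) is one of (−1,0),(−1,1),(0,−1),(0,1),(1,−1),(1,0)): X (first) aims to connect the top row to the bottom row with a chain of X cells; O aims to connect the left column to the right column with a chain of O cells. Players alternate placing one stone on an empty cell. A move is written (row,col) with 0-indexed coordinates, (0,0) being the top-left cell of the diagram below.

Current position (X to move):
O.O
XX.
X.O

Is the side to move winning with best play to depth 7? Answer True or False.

[O.O/XX./X.O] X move#1: (0,1):+1/OXO/XX./X.O*, (1,2):-1/O.O/XXX/X.O, (2,1):-1/O.O/XX./XXO
[OXO/XX./X.O] end (terminal -1, O#2); searched O.O/XX./X.O to 7

X winning at [O.O/XX./X.O]: True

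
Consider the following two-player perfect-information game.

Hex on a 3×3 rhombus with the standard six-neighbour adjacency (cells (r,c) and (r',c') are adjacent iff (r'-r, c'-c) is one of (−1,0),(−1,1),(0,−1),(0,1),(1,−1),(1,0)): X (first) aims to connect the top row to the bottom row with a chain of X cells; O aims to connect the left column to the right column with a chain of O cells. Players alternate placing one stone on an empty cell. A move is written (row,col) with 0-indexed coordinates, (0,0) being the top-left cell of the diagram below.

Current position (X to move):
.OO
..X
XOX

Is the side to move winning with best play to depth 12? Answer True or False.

[.OO/..X/XOX] X move#1: (0,0):-1/XOO/..X/XOX*, (1,0):-1/.OO/X.X/XOX, (1,1):-1/.OO/.XX/XOX
[XOO/..X/XOX] O move#2: (1,0):+1/XOO/O.X/XOX*, (1,1):-1/XOO/.OX/XOX
[XOO/O.X/XOX] end (terminal -1, X#3); searched .OO/..X/XOX to 12

X winning at [.OO/..X/XOX]: False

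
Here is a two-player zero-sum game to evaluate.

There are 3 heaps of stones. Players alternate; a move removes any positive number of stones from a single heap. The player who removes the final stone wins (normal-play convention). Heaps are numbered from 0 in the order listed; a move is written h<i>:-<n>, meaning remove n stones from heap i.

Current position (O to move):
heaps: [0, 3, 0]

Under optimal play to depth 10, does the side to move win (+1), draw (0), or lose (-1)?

p1 O@[(0,3,0)]: h1:-1[(0,2,0)]-1 h1:-2[(0,1,0)]-1 h1:-3[(0,0,0)]+1*
p2 X@[(0,0,0)] terminal -1; root [(0,3,0)] d10

value((0,3,0), O) = +1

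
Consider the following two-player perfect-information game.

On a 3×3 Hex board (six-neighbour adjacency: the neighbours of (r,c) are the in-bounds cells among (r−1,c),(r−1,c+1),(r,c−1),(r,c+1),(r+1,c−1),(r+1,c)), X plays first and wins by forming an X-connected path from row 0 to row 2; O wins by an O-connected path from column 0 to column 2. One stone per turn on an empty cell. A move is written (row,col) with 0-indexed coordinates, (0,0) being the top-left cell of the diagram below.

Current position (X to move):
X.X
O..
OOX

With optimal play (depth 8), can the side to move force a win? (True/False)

X winning at [X.X/O../OOX]: True

p1 X@[X.X/O../OOX]: (0,1)[XXX/O../OOX]-1 (1,1)[X.X/OX./OOX]-1 (1,2)[X.X/O.X/OOX]+1*
p2 O@[X.X/O.X/OOX] terminal -1; root [X.X/O../OOX] d8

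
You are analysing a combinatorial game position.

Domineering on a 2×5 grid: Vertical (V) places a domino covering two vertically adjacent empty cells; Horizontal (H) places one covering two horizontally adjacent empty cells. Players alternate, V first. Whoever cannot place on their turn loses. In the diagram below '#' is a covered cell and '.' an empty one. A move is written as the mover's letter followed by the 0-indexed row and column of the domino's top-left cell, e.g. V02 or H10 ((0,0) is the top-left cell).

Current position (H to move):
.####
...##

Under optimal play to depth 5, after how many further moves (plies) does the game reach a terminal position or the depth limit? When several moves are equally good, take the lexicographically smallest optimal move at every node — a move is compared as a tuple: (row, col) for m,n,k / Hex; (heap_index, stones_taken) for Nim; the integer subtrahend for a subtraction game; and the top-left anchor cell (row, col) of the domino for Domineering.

PV length from [.####/...##]: 1 ply

p1 H@[.####/...##]: H10[.####/##.##]+1* H11[.####/.####]-1
p2 V@[.####/##.##] terminal -1; root [.####/...##] d5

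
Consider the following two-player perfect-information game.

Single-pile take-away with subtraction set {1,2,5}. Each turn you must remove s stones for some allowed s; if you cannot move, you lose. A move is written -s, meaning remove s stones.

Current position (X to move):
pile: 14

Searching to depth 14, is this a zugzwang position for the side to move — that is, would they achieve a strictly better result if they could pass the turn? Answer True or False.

p1 X@[14]: -1[13]-1 -2[12]+1* -5[9]+1
p2 O@[12]: -1[11]-1* -2[10]-1 -5[7]-1
p3 X@[11]: -1[10]-1 -2[9]+1* -5[6]+1
p4 O@[9]: -1[8]-1* -2[7]-1 -5[4]-1
p5 X@[8]: -1[7]-1 -2[6]+1* -5[3]+1
p6 O@[6]: -1[5]-1* -2[4]-1 -5[1]-1
p7 X@[5]: -1[4]-1 -2[3]+1* -5[0]+1
p8 O@[3]: -1[2]-1* -2[1]-1
p9 X@[2]: -1[1]-1 -2[0]+1*
p10 O@[0] terminal -1; root [14] d14
if X skipped the turn, O would face:
~ p1 O@[14]: -1[13]-1 -2[12]+1* -5[9]+1
~ p2 X@[12]: -1[11]-1* -2[10]-1 -5[7]-1
~ p3 O@[11]: -1[10]-1 -2[9]+1* -5[6]+1
~ p4 X@[9]: -1[8]-1* -2[7]-1 -5[4]-1
~ p5 O@[8]: -1[7]-1 -2[6]+1* -5[3]+1
~ p6 X@[6]: -1[5]-1* -2[4]-1 -5[1]-1
~ p7 O@[5]: -1[4]-1 -2[3]+1* -5[0]+1
~ p8 X@[3]: -1[2]-1* -2[1]-1
~ p9 O@[2]: -1[1]-1 -2[0]+1*
~ p10 X@[0] terminal -1; root [14] d14
compare (X): move=+1 vs pass=-1

zugzwang(14, X) = False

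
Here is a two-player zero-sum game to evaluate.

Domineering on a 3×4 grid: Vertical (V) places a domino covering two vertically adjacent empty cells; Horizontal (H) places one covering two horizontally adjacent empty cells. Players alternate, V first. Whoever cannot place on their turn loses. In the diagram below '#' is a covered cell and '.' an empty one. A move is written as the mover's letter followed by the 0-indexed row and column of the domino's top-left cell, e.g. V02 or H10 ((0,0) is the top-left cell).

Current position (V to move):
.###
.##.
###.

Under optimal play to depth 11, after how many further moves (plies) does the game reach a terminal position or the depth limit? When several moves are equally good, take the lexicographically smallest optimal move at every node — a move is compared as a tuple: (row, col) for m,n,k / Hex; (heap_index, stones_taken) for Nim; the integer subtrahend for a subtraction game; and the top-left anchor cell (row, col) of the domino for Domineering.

p1 V@[.###/.##./###.]: V00[####/###./###.]+1* V13[.###/.###/####]+1
p2 H@[####/###./###.] terminal -1; root [.###/.##./###.] d11

PV length from [.###/.##./###.]: 1 ply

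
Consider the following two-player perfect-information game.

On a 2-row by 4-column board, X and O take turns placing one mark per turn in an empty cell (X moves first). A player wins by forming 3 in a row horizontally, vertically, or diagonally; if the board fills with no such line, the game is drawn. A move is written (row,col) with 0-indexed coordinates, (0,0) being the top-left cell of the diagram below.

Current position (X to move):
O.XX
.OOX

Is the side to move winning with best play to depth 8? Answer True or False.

X winning at [O.XX/.OOX]: True

p1 X@[O.XX/.OOX]: (0,1)[OXXX/.OOX]+1* (1,0)[O.XX/XOOX]+0
p2 O@[OXXX/.OOX] terminal -1; root [O.XX/.OOX] d8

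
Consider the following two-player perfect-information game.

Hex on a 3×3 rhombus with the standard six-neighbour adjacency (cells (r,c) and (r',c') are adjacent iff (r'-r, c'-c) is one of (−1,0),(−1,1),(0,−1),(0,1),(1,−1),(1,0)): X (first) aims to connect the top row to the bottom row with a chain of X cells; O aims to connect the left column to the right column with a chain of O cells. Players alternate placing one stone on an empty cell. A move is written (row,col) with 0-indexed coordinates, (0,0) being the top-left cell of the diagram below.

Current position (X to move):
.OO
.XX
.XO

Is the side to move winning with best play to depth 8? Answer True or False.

X winning at [.OO/.XX/.XO]: False

ply 1, X at .OO/.XX/.XO | (0,0)=-1→XOO/.XX/.XO*; (1,0)=-1→.OO/XXX/.XO; (2,0)=-1→.OO/.XX/XXO
ply 2, O at XOO/.XX/.XO | (1,0)=+1→XOO/OXX/.XO*; (2,0)=-1→XOO/.XX/OXO
ply 3: XOO/OXX/.XO is terminal -1 (X); from .OO/.XX/.XO depth 8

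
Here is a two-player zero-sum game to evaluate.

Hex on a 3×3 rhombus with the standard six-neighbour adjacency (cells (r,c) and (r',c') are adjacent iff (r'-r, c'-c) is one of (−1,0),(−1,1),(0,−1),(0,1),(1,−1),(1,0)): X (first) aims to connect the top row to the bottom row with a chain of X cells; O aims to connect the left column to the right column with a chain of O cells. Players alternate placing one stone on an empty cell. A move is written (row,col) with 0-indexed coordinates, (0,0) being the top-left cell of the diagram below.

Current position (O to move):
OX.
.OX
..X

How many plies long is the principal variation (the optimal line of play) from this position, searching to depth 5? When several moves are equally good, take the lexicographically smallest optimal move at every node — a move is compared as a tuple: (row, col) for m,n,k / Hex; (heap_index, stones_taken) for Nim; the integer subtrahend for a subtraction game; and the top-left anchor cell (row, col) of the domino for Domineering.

PV length from [OX./.OX/..X]: 3 plies

ply 1, O at OX./.OX/..X | (0,2)=+1→OXO/.OX/..X*; (1,0)=-1→OX./OOX/..X; (2,0)=-1→OX./.OX/O.X; (2,1)=-1→OX./.OX/.OX
ply 2, X at OXO/.OX/..X | (1,0)=-1→OXO/XOX/..X*; (2,0)=-1→OXO/.OX/X.X; (2,1)=-1→OXO/.OX/.XX
ply 3, O at OXO/XOX/..X | (2,0)=+1→OXO/XOX/O.X*; (2,1)=-1→OXO/XOX/.OX
ply 4: OXO/XOX/O.X is terminal -1 (X); from OX./.OX/..X depth 5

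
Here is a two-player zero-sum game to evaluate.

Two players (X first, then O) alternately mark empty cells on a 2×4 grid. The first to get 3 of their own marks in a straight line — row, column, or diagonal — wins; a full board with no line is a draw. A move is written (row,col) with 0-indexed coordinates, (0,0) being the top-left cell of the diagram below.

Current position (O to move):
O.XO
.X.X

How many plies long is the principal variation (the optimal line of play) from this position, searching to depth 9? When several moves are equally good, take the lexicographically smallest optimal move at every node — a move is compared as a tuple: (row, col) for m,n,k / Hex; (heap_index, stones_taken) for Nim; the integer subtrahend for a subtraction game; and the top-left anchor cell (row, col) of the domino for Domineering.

p1 O@[O.XO/.X.X]: (0,1)[OOXO/.X.X]-1 (1,0)[O.XO/OX.X]-1 (1,2)[O.XO/.XOX]+0*
p2 X@[O.XO/.XOX]: (0,1)[OXXO/.XOX]+0* (1,0)[O.XO/XXOX]+0
p3 O@[OXXO/.XOX]: (1,0)[OXXO/OXOX]+0*
p4 X@[OXXO/OXOX] terminal +0; root [O.XO/.X.X] d9

PV length from [O.XO/.X.X]: 3 plies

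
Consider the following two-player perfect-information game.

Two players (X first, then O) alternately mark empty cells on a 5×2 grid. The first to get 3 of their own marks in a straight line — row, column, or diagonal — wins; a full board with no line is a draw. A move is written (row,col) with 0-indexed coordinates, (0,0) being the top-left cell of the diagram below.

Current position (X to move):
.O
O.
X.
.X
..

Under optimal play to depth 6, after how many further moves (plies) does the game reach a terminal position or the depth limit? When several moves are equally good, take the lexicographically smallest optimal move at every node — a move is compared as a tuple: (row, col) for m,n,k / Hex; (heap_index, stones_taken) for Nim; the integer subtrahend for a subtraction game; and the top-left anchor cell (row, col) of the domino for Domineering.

PV length from [.O/O./X./.X/..]: 3 plies

ply 1, X at .O/O./X./.X/.. | (0,0)=+0→XO/O./X./.X/..; (1,1)=+0→.O/OX/X./.X/..; (2,1)=+1→.O/O./XX/.X/..*; (3,0)=+1→.O/O./X./XX/..; (4,0)=+1→.O/O./X./.X/X.; (4,1)=+0→.O/O./X./.X/.X
ply 2, O at .O/O./XX/.X/.. | (0,0)=-1→OO/O./XX/.X/..*; (1,1)=-1→.O/OO/XX/.X/..; (3,0)=-1→.O/O./XX/OX/..; (4,0)=-1→.O/O./XX/.X/O.; (4,1)=-1→.O/O./XX/.X/.O
ply 3, X at OO/O./XX/.X/.. | (1,1)=+1→OO/OX/XX/.X/..*; (3,0)=+1→OO/O./XX/XX/..; (4,0)=+1→OO/O./XX/.X/X.; (4,1)=+1→OO/O./XX/.X/.X
ply 4: OO/OX/XX/.X/.. is terminal -1 (O); from .O/O./X./.X/.. depth 6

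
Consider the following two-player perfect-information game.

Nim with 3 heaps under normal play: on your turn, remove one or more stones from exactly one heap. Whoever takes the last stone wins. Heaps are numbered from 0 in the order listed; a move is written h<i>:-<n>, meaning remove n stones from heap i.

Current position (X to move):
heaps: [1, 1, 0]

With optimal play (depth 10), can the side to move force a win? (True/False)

X winning at [(1,1,0)]: False

p1 X@[(1,1,0)]: h0:-1[(0,1,0)]-1* h1:-1[(1,0,0)]-1
p2 O@[(0,1,0)]: h1:-1[(0,0,0)]+1*
p3 X@[(0,0,0)] terminal -1; root [(1,1,0)] d10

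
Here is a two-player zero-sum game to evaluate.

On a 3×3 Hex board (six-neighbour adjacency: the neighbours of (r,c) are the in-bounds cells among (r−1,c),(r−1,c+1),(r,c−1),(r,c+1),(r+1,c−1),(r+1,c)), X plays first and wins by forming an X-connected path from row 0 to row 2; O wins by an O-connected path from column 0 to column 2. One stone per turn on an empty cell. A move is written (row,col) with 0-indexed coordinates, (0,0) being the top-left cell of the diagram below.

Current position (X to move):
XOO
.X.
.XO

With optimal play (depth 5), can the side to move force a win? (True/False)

X winning at [XOO/.X./.XO]: True

p1 X@[XOO/.X./.XO]: (1,0)[XOO/XX./.XO]+1* (1,2)[XOO/.XX/.XO]-1 (2,0)[XOO/.X./XXO]-1
p2 O@[XOO/XX./.XO] terminal -1; root [XOO/.X./.XO] d5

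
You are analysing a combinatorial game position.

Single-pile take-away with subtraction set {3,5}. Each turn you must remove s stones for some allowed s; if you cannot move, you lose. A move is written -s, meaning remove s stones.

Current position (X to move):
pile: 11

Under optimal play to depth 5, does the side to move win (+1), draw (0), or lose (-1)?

value(11, X) = +1

[11] X move#1: -3:+1/8*, -5:-1/6
[8] O move#2: -3:-1/5*, -5:-1/3
[5] X move#3: -3:+1/2*, -5:+1/0
[2] end (terminal -1, O#4); searched 11 to 5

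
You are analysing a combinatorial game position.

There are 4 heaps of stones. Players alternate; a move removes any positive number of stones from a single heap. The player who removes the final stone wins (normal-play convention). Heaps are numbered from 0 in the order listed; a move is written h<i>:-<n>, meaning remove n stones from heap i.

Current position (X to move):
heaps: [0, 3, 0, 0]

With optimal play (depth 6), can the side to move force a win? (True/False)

X winning at [(0,3,0,0)]: True

p1 X@[(0,3,0,0)]: h1:-1[(0,2,0,0)]-1 h1:-2[(0,1,0,0)]-1 h1:-3[(0,0,0,0)]+1*
p2 O@[(0,0,0,0)] terminal -1; root [(0,3,0,0)] d6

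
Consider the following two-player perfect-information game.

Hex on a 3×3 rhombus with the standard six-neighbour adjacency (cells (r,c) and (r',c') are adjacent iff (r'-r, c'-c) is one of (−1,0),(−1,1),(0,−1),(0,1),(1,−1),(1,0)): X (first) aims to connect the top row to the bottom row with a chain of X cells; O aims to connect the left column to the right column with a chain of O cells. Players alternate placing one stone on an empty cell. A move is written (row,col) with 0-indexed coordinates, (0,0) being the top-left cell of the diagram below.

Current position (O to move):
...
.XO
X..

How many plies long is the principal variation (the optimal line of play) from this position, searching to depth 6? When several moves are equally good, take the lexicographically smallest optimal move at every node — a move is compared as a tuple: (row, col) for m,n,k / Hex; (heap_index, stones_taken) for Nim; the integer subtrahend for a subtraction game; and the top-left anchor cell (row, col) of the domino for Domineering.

PV length from [.../.XO/X..]: 2 plies

ply 1, O at .../.XO/X.. | (0,0)=-1→O../.XO/X..*; (0,1)=-1→.O./.XO/X..; (0,2)=-1→..O/.XO/X..; (1,0)=-1→.../OXO/X..; (2,1)=-1→.../.XO/XO.; (2,2)=-1→.../.XO/X.O
ply 2, X at O../.XO/X.. | (0,1)=+1→OX./.XO/X..*; (0,2)=+1→O.X/.XO/X..; (1,0)=+1→O../XXO/X..; (2,1)=+1→O../.XO/XX.; (2,2)=+1→O../.XO/X.X
ply 3: OX./.XO/X.. is terminal -1 (O); from .../.XO/X.. depth 6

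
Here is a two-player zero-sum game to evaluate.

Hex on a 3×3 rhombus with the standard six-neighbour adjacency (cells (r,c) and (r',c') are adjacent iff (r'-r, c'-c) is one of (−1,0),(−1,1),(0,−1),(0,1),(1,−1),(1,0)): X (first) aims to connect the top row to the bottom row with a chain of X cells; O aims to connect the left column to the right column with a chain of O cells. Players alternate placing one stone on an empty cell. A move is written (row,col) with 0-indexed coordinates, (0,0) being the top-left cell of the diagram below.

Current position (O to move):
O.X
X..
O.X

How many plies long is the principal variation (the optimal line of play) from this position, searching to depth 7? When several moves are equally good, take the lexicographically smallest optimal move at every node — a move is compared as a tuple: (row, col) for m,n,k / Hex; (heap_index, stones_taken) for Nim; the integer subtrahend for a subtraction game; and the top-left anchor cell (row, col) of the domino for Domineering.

PV length from [O.X/X../O.X]: 3 plies

ply 1, O at O.X/X../O.X | (0,1)=-1→OOX/X../O.X; (1,1)=-1→O.X/XO./O.X; (1,2)=+1→O.X/X.O/O.X*; (2,1)=-1→O.X/X../OOX
ply 2, X at O.X/X.O/O.X | (0,1)=-1→OXX/X.O/O.X*; (1,1)=-1→O.X/XXO/O.X; (2,1)=-1→O.X/X.O/OXX
ply 3, O at OXX/X.O/O.X | (1,1)=+1→OXX/XOO/O.X*; (2,1)=+1→OXX/X.O/OOX
ply 4: OXX/XOO/O.X is terminal -1 (X); from O.X/X../O.X depth 7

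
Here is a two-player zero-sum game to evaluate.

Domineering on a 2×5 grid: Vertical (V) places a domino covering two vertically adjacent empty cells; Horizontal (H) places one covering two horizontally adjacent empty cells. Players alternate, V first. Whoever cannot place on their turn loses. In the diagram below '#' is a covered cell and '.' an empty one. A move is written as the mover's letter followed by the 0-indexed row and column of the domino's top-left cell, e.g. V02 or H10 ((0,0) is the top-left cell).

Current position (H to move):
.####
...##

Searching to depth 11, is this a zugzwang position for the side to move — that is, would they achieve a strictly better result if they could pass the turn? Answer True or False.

[.####/...##] H move#1: H10:+1/.####/##.##*, H11:-1/.####/.####
[.####/##.##] end (terminal -1, V#2); searched .####/...## to 11
suppose H passes — search the same position with V to move:
pass> [.####/...##] V move#1: V00:-1/#####/#..##*
pass> [#####/#..##] H move#2: H11:+1/#####/#####*
pass> [#####/#####] end (terminal -1, V#3); searched .####/...## to 11
for H: play +1, pass +1

zugzwang(.####/...##, H) = False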